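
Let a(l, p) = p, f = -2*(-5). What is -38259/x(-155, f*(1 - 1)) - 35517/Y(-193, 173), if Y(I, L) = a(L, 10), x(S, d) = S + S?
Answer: -531384/155 ≈ -3428.3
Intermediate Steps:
f = 10
x(S, d) = 2*S
Y(I, L) = 10
-38259/x(-155, f*(1 - 1)) - 35517/Y(-193, 173) = -38259/(2*(-155)) - 35517/10 = -38259/(-310) - 35517*⅒ = -38259*(-1/310) - 35517/10 = 38259/310 - 35517/10 = -531384/155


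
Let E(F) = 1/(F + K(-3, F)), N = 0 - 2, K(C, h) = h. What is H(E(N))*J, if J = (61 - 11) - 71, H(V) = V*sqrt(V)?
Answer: 21*I/8 ≈ 2.625*I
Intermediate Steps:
N = -2
E(F) = 1/(2*F) (E(F) = 1/(F + F) = 1/(2*F))
H(V) = V**(3/2)
J = -21 (J = 50 - 71 = -21)
H(E(N))*J = ((1/2)/(-2))**(3/2)*(-21) = ((1/2)*(-1/2))**(3/2)*(-21) = (-1/4)**(3/2)*(-21) = -I/8*(-21) = 21*I/8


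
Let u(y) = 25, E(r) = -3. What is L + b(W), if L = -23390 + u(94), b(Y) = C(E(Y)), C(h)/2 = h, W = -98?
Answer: -23371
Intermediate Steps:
C(h) = 2*h
b(Y) = -6 (b(Y) = 2*(-3) = -6)
L = -23365 (L = -23390 + 25 = -23365)
L + b(W) = -23365 - 6 = -23371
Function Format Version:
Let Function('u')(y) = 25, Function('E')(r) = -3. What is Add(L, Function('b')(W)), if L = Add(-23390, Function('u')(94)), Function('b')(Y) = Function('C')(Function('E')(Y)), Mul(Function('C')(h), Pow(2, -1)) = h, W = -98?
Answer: -23371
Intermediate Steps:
Function('C')(h) = Mul(2, h)
Function('b')(Y) = -6 (Function('b')(Y) = Mul(2, -3) = -6)
L = -23365 (L = Add(-23390, 25) = -23365)
Add(L, Function('b')(W)) = Add(-23365, -6) = -23371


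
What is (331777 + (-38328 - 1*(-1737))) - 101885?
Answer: 193301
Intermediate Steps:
(331777 + (-38328 - 1*(-1737))) - 101885 = (331777 + (-38328 + 1737)) - 101885 = (331777 - 36591) - 101885 = 295186 - 101885 = 193301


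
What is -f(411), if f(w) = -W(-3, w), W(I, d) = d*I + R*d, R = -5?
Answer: -3288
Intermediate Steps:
W(I, d) = -5*d + I*d (W(I, d) = d*I - 5*d = I*d - 5*d = -5*d + I*d)
f(w) = 8*w (f(w) = -w*(-5 - 3) = -w*(-8) = -(-8)*w = 8*w)
-f(411) = -8*411 = -1*3288 = -3288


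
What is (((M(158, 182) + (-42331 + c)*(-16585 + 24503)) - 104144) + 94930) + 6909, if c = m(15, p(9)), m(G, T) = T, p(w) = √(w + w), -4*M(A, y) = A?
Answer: -670358405/2 + 23754*√2 ≈ -3.3515e+8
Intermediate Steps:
M(A, y) = -A/4
p(w) = √2*√w (p(w) = √(2*w) = √2*√w)
c = 3*√2 (c = √2*√9 = √2*3 = 3*√2 ≈ 4.2426)
(((M(158, 182) + (-42331 + c)*(-16585 + 24503)) - 104144) + 94930) + 6909 = (((-¼*158 + (-42331 + 3*√2)*(-16585 + 24503)) - 104144) + 94930) + 6909 = (((-79/2 + (-42331 + 3*√2)*7918) - 104144) + 94930) + 6909 = (((-79/2 + (-335176858 + 23754*√2)) - 104144) + 94930) + 6909 = (((-670353795/2 + 23754*√2) - 104144) + 94930) + 6909 = ((-670562083/2 + 23754*√2) + 94930) + 6909 = (-670372223/2 + 23754*√2) + 6909 = -670358405/2 + 23754*√2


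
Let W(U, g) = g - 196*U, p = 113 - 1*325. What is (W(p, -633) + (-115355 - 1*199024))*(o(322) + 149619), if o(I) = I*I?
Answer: -69268238380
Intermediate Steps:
p = -212 (p = 113 - 325 = -212)
o(I) = I**2
(W(p, -633) + (-115355 - 1*199024))*(o(322) + 149619) = ((-633 - 196*(-212)) + (-115355 - 1*199024))*(322**2 + 149619) = ((-633 + 41552) + (-115355 - 199024))*(103684 + 149619) = (40919 - 314379)*253303 = -273460*253303 = -69268238380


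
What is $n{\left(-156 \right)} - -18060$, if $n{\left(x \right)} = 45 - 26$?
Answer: $18079$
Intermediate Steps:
$n{\left(x \right)} = 19$
$n{\left(-156 \right)} - -18060 = 19 - -18060 = 19 + 18060 = 18079$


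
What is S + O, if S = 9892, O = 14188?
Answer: 24080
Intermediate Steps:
S + O = 9892 + 14188 = 24080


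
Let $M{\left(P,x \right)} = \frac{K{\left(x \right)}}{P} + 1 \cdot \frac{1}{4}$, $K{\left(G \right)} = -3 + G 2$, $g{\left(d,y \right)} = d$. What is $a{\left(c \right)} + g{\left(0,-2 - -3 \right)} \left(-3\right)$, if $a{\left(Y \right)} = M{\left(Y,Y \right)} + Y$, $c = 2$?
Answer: $\frac{11}{4} \approx 2.75$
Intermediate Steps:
$K{\left(G \right)} = -3 + 2 G$
$M{\left(P,x \right)} = \frac{1}{4} + \frac{-3 + 2 x}{P}$ ($M{\left(P,x \right)} = \frac{-3 + 2 x}{P} + 1 \cdot \frac{1}{4} = \frac{-3 + 2 x}{P} + \frac{1}{4} = \frac{1}{4} + \frac{-3 + 2 x}{P}$)
$a{\left(Y \right)} = Y + \frac{-12 + 9 Y}{4 Y}$ ($a{\left(Y \right)} = \frac{-12 + Y + 8 Y}{4 Y} + Y = \frac{-12 + 9 Y}{4 Y} + Y = Y + \frac{-12 + 9 Y}{4 Y}$)
$a{\left(c \right)} + g{\left(0,-2 - -3 \right)} \left(-3\right) = \left(\frac{9}{4} + 2 - \frac{3}{2}\right) + 0 \left(-3\right) = \left(\frac{9}{4} + 2 - \frac{3}{2}\right) + 0 = \frac{11}{4} + 0 = \frac{11}{4}$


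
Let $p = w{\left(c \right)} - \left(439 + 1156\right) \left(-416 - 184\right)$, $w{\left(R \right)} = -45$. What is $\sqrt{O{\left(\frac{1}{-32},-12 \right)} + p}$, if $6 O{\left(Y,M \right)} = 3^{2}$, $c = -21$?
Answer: $\frac{3 \sqrt{425314}}{2} \approx 978.24$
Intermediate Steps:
$O{\left(Y,M \right)} = \frac{3}{2}$ ($O{\left(Y,M \right)} = \frac{3^{2}}{6} = \frac{1}{6} \cdot 9 = \frac{3}{2}$)
$p = 956955$ ($p = -45 - \left(439 + 1156\right) \left(-416 - 184\right) = -45 - 1595 \left(-600\right) = -45 - -957000 = -45 + 957000 = 956955$)
$\sqrt{O{\left(\frac{1}{-32},-12 \right)} + p} = \sqrt{\frac{3}{2} + 956955} = \sqrt{\frac{1913913}{2}} = \frac{3 \sqrt{425314}}{2}$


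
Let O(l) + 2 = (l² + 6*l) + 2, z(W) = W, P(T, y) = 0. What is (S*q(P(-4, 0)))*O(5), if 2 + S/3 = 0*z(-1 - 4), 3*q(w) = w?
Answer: 0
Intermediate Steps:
q(w) = w/3
O(l) = l² + 6*l (O(l) = -2 + ((l² + 6*l) + 2) = -2 + (2 + l² + 6*l) = l² + 6*l)
S = -6 (S = -6 + 3*(0*(-1 - 4)) = -6 + 3*(0*(-5)) = -6 + 3*0 = -6 + 0 = -6)
(S*q(P(-4, 0)))*O(5) = (-2*0)*(5*(6 + 5)) = (-6*0)*(5*11) = 0*55 = 0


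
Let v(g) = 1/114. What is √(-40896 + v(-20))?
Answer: I*√531484302/114 ≈ 202.23*I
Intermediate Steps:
v(g) = 1/114
√(-40896 + v(-20)) = √(-40896 + 1/114) = √(-4662143/114) = I*√531484302/114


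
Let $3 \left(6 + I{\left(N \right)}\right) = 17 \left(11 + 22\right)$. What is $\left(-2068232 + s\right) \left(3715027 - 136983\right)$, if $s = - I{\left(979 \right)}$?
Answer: $-7400872724172$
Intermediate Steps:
$I{\left(N \right)} = 181$ ($I{\left(N \right)} = -6 + \frac{17 \left(11 + 22\right)}{3} = -6 + \frac{17 \cdot 33}{3} = -6 + \frac{1}{3} \cdot 561 = -6 + 187 = 181$)
$s = -181$ ($s = \left(-1\right) 181 = -181$)
$\left(-2068232 + s\right) \left(3715027 - 136983\right) = \left(-2068232 - 181\right) \left(3715027 - 136983\right) = \left(-2068413\right) 3578044 = -7400872724172$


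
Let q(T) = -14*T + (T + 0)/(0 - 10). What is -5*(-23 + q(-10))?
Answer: -590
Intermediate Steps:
q(T) = -141*T/10 (q(T) = -14*T + T/(-10) = -14*T + T*(-⅒) = -14*T - T/10 = -141*T/10)
-5*(-23 + q(-10)) = -5*(-23 - 141/10*(-10)) = -5*(-23 + 141) = -5*118 = -590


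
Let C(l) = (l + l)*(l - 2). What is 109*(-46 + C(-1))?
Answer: -4360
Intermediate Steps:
C(l) = 2*l*(-2 + l) (C(l) = (2*l)*(-2 + l) = 2*l*(-2 + l))
109*(-46 + C(-1)) = 109*(-46 + 2*(-1)*(-2 - 1)) = 109*(-46 + 2*(-1)*(-3)) = 109*(-46 + 6) = 109*(-40) = -4360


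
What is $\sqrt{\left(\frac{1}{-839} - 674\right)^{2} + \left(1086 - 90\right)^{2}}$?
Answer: $\frac{\sqrt{1018076441905}}{839} \approx 1202.6$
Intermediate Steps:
$\sqrt{\left(\frac{1}{-839} - 674\right)^{2} + \left(1086 - 90\right)^{2}} = \sqrt{\left(- \frac{1}{839} - 674\right)^{2} + 996^{2}} = \sqrt{\left(- \frac{565487}{839}\right)^{2} + 992016} = \sqrt{\frac{319775547169}{703921} + 992016} = \sqrt{\frac{1018076441905}{703921}} = \frac{\sqrt{1018076441905}}{839}$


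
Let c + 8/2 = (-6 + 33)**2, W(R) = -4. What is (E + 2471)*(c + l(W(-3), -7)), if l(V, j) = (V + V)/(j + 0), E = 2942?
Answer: 27514279/7 ≈ 3.9306e+6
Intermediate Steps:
c = 725 (c = -4 + (-6 + 33)**2 = -4 + 27**2 = -4 + 729 = 725)
l(V, j) = 2*V/j (l(V, j) = (2*V)/j = 2*V/j)
(E + 2471)*(c + l(W(-3), -7)) = (2942 + 2471)*(725 + 2*(-4)/(-7)) = 5413*(725 + 2*(-4)*(-1/7)) = 5413*(725 + 8/7) = 5413*(5083/7) = 27514279/7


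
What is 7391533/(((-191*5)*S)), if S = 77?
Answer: -7391533/73535 ≈ -100.52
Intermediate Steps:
7391533/(((-191*5)*S)) = 7391533/((-191*5*77)) = 7391533/((-955*77)) = 7391533/(-73535) = 7391533*(-1/73535) = -7391533/73535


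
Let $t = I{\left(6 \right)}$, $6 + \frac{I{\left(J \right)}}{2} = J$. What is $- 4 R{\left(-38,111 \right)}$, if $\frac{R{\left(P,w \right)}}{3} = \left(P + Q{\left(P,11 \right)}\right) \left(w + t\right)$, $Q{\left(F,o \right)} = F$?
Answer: $101232$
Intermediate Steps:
$I{\left(J \right)} = -12 + 2 J$
$t = 0$ ($t = -12 + 2 \cdot 6 = -12 + 12 = 0$)
$R{\left(P,w \right)} = 6 P w$ ($R{\left(P,w \right)} = 3 \left(P + P\right) \left(w + 0\right) = 3 \cdot 2 P w = 6 P w$)
$- 4 R{\left(-38,111 \right)} = - 4 \cdot 6 \left(-38\right) 111 = \left(-4\right) \left(-25308\right) = 101232$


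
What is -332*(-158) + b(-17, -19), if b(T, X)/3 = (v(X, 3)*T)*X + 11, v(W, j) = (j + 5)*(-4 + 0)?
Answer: 21481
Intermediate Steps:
v(W, j) = -20 - 4*j (v(W, j) = (5 + j)*(-4) = -20 - 4*j)
b(T, X) = 33 - 96*T*X (b(T, X) = 3*(((-20 - 4*3)*T)*X + 11) = 3*(((-20 - 12)*T)*X + 11) = 3*((-32*T)*X + 11) = 3*(-32*T*X + 11) = 3*(11 - 32*T*X) = 33 - 96*T*X)
-332*(-158) + b(-17, -19) = -332*(-158) + (33 - 96*(-17)*(-19)) = 52456 + (33 - 31008) = 52456 - 30975 = 21481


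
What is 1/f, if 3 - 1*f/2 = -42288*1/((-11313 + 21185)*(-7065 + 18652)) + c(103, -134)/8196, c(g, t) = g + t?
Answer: 29297335542/176027299829 ≈ 0.16644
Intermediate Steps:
f = 176027299829/29297335542 (f = 6 - 2*(-42288*1/((-11313 + 21185)*(-7065 + 18652)) + (103 - 134)/8196) = 6 - 2*(-42288/(11587*9872) - 31*1/8196) = 6 - 2*(-42288/114386864 - 31/8196) = 6 - 2*(-42288*1/114386864 - 31/8196) = 6 - 2*(-2643/7149179 - 31/8196) = 6 - 2*(-243286577/58594671084) = 6 + 243286577/29297335542 = 176027299829/29297335542 ≈ 6.0083)
1/f = 1/(176027299829/29297335542) = 29297335542/176027299829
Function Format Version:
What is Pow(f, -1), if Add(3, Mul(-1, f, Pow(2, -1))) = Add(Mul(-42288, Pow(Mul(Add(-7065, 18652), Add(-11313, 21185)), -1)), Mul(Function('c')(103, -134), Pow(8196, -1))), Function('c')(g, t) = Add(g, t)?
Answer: Rational(29297335542, 176027299829) ≈ 0.16644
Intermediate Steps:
f = Rational(176027299829, 29297335542) (f = Add(6, Mul(-2, Add(Mul(-42288, Pow(Mul(Add(-7065, 18652), Add(-11313, 21185)), -1)), Mul(Add(103, -134), Pow(8196, -1))))) = Add(6, Mul(-2, Add(Mul(-42288, Pow(Mul(11587, 9872), -1)), Mul(-31, Rational(1, 8196))))) = Add(6, Mul(-2, Add(Mul(-42288, Pow(114386864, -1)), Rational(-31, 8196)))) = Add(6, Mul(-2, Add(Mul(-42288, Rational(1, 114386864)), Rational(-31, 8196)))) = Add(6, Mul(-2, Add(Rational(-2643, 7149179), Rational(-31, 8196)))) = Add(6, Mul(-2, Rational(-243286577, 58594671084))) = Add(6, Rational(243286577, 29297335542)) = Rational(176027299829, 29297335542) ≈ 6.0083)
Pow(f, -1) = Pow(Rational(176027299829, 29297335542), -1) = Rational(29297335542, 176027299829)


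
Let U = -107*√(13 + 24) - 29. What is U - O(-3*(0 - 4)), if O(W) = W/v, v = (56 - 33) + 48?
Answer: -2071/71 - 107*√37 ≈ -680.02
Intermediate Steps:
v = 71 (v = 23 + 48 = 71)
U = -29 - 107*√37 (U = -107*√37 - 29 = -29 - 107*√37 ≈ -679.86)
O(W) = W/71
U - O(-3*(0 - 4)) = (-29 - 107*√37) - (-3*(0 - 4))/71 = (-29 - 107*√37) - (-3*(-4))/71 = (-29 - 107*√37) - 12/71 = -2071/71 - 107*√37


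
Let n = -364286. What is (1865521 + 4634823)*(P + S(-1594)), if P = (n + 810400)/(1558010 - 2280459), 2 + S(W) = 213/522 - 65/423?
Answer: -8007904583272484/521310699 ≈ -1.5361e+7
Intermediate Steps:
S(W) = -42827/24534 (S(W) = -2 + (213/522 - 65/423) = -2 + (213*(1/522) - 65*1/423) = -2 + (71/174 - 65/423) = -2 + 6241/24534 = -42827/24534)
P = -26242/42497 (P = (-364286 + 810400)/(1558010 - 2280459) = 446114/(-722449) = 446114*(-1/722449) = -26242/42497 ≈ -0.61750)
(1865521 + 4634823)*(P + S(-1594)) = (1865521 + 4634823)*(-26242/42497 - 42827/24534) = 6500344*(-2463840247/1042621398) = -8007904583272484/521310699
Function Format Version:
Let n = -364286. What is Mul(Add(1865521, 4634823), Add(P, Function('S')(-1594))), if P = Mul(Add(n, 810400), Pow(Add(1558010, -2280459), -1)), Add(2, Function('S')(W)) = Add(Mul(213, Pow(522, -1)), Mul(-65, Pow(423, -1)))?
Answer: Rational(-8007904583272484, 521310699) ≈ -1.5361e+7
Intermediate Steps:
Function('S')(W) = Rational(-42827, 24534) (Function('S')(W) = Add(-2, Add(Mul(213, Pow(522, -1)), Mul(-65, Pow(423, -1)))) = Add(-2, Add(Mul(213, Rational(1, 522)), Mul(-65, Rational(1, 423)))) = Add(-2, Add(Rational(71, 174), Rational(-65, 423))) = Add(-2, Rational(6241, 24534)) = Rational(-42827, 24534))
P = Rational(-26242, 42497) (P = Mul(Add(-364286, 810400), Pow(Add(1558010, -2280459), -1)) = Mul(446114, Pow(-722449, -1)) = Mul(446114, Rational(-1, 722449)) = Rational(-26242, 42497) ≈ -0.61750)
Mul(Add(1865521, 4634823), Add(P, Function('S')(-1594))) = Mul(Add(1865521, 4634823), Add(Rational(-26242, 42497), Rational(-42827, 24534))) = Mul(6500344, Rational(-2463840247, 1042621398)) = Rational(-8007904583272484, 521310699)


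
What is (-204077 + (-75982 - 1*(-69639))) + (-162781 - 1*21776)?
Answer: -394977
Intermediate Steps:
(-204077 + (-75982 - 1*(-69639))) + (-162781 - 1*21776) = (-204077 + (-75982 + 69639)) + (-162781 - 21776) = (-204077 - 6343) - 184557 = -210420 - 184557 = -394977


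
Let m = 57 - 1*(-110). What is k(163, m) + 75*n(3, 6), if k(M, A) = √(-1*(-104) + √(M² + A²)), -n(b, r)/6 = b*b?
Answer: -4050 + √(104 + √54458) ≈ -4031.6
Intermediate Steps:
n(b, r) = -6*b² (n(b, r) = -6*b*b = -6*b²)
m = 167 (m = 57 + 110 = 167)
k(M, A) = √(104 + √(A² + M²))
k(163, m) + 75*n(3, 6) = √(104 + √(167² + 163²)) + 75*(-6*3²) = √(104 + √(27889 + 26569)) + 75*(-6*9) = √(104 + √54458) + 75*(-54) = √(104 + √54458) - 4050 = -4050 + √(104 + √54458)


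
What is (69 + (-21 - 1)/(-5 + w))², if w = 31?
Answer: 784996/169 ≈ 4644.9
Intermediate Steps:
(69 + (-21 - 1)/(-5 + w))² = (69 + (-21 - 1)/(-5 + 31))² = (69 - 22/26)² = (69 - 22*1/26)² = (69 - 11/13)² = (886/13)² = 784996/169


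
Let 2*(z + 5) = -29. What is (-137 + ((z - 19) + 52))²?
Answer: 61009/4 ≈ 15252.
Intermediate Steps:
z = -39/2 (z = -5 + (½)*(-29) = -5 - 29/2 = -39/2 ≈ -19.500)
(-137 + ((z - 19) + 52))² = (-137 + ((-39/2 - 19) + 52))² = (-137 + (-77/2 + 52))² = (-137 + 27/2)² = (-247/2)² = 61009/4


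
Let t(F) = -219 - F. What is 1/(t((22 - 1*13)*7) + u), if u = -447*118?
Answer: -1/53028 ≈ -1.8858e-5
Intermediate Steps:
u = -52746
1/(t((22 - 1*13)*7) + u) = 1/((-219 - (22 - 1*13)*7) - 52746) = 1/((-219 - (22 - 13)*7) - 52746) = 1/((-219 - 9*7) - 52746) = 1/((-219 - 1*63) - 52746) = 1/((-219 - 63) - 52746) = 1/(-282 - 52746) = 1/(-53028) = -1/53028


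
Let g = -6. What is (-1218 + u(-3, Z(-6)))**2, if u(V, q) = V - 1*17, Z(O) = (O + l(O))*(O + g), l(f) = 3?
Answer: 1532644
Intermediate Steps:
Z(O) = (-6 + O)*(3 + O) (Z(O) = (O + 3)*(O - 6) = (3 + O)*(-6 + O) = (-6 + O)*(3 + O))
u(V, q) = -17 + V (u(V, q) = V - 17 = -17 + V)
(-1218 + u(-3, Z(-6)))**2 = (-1218 + (-17 - 3))**2 = (-1218 - 20)**2 = (-1238)**2 = 1532644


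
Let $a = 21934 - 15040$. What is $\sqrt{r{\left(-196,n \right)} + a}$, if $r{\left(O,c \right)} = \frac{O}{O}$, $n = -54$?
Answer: $\sqrt{6895} \approx 83.036$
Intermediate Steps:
$r{\left(O,c \right)} = 1$
$a = 6894$ ($a = 21934 - 15040 = 6894$)
$\sqrt{r{\left(-196,n \right)} + a} = \sqrt{1 + 6894} = \sqrt{6895}$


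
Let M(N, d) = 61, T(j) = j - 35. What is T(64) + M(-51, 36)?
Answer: 90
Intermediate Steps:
T(j) = -35 + j
T(64) + M(-51, 36) = (-35 + 64) + 61 = 29 + 61 = 90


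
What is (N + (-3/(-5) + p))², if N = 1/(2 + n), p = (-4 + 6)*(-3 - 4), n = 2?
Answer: 69169/400 ≈ 172.92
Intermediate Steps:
p = -14 (p = 2*(-7) = -14)
N = ¼ (N = 1/(2 + 2) = 1/4 = ¼ ≈ 0.25000)
(N + (-3/(-5) + p))² = (¼ + (-3/(-5) - 14))² = (¼ + (-3*(-⅕) - 14))² = (¼ + (⅗ - 14))² = (¼ - 67/5)² = (-263/20)² = 69169/400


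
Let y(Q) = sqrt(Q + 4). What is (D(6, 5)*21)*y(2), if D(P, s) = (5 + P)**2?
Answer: 2541*sqrt(6) ≈ 6224.2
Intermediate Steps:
y(Q) = sqrt(4 + Q)
(D(6, 5)*21)*y(2) = ((5 + 6)**2*21)*sqrt(4 + 2) = (11**2*21)*sqrt(6) = (121*21)*sqrt(6) = 2541*sqrt(6)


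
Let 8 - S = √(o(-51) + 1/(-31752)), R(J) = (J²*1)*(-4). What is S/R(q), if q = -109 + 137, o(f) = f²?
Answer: -1/392 + 23*√312238/790272 ≈ 0.013712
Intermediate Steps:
q = 28
R(J) = -4*J² (R(J) = J²*(-4) = -4*J²)
S = 8 - 23*√312238/252 (S = 8 - √((-51)² + 1/(-31752)) = 8 - √(2601 - 1/31752) = 8 - √(82586951/31752) = 8 - 23*√312238/252 ≈ -43.000)
S/R(q) = (8 - 23*√312238/252)/((-4*28²)) = (8 - 23*√312238/252)/((-4*784)) = (8 - 23*√312238/252)/(-3136) = (8 - 23*√312238/252)*(-1/3136) = -1/392 + 23*√312238/790272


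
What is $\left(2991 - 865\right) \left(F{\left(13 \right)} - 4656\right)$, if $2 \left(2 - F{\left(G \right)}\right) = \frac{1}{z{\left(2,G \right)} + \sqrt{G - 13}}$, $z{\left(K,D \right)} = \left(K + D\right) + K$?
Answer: $- \frac{168205931}{17} \approx -9.8945 \cdot 10^{6}$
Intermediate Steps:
$z{\left(K,D \right)} = D + 2 K$ ($z{\left(K,D \right)} = \left(D + K\right) + K = D + 2 K$)
$F{\left(G \right)} = 2 - \frac{1}{2 \left(4 + G + \sqrt{-13 + G}\right)}$ ($F{\left(G \right)} = 2 - \frac{1}{2 \left(\left(G + 2 \cdot 2\right) + \sqrt{G - 13}\right)} = 2 - \frac{1}{2 \left(\left(G + 4\right) + \sqrt{-13 + G}\right)} = 2 - \frac{1}{2 \left(\left(4 + G\right) + \sqrt{-13 + G}\right)} = 2 - \frac{1}{2 \left(4 + G + \sqrt{-13 + G}\right)}$)
$\left(2991 - 865\right) \left(F{\left(13 \right)} - 4656\right) = \left(2991 - 865\right) \left(\frac{\frac{15}{2} + 2 \cdot 13 + 2 \sqrt{-13 + 13}}{4 + 13 + \sqrt{-13 + 13}} - 4656\right) = 2126 \left(\frac{\frac{15}{2} + 26 + 2 \sqrt{0}}{4 + 13 + \sqrt{0}} - 4656\right) = 2126 \left(\frac{\frac{15}{2} + 26 + 2 \cdot 0}{4 + 13 + 0} - 4656\right) = 2126 \left(\frac{\frac{15}{2} + 26 + 0}{17} - 4656\right) = 2126 \left(\frac{1}{17} \cdot \frac{67}{2} - 4656\right) = 2126 \left(\frac{67}{34} - 4656\right) = 2126 \left(- \frac{158237}{34}\right) = - \frac{168205931}{17}$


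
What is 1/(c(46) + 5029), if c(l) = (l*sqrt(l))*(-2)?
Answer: 5029/24901497 + 92*sqrt(46)/24901497 ≈ 0.00022701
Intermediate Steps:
c(l) = -2*l**(3/2) (c(l) = l**(3/2)*(-2) = -2*l**(3/2))
1/(c(46) + 5029) = 1/(-92*sqrt(46) + 5029) = 1/(5029 - 92*sqrt(46))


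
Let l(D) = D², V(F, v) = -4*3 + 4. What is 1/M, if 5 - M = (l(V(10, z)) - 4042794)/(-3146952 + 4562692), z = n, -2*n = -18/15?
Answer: 141574/1112143 ≈ 0.12730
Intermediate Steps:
n = ⅗ (n = -(-9)/15 = -½*(-6/5) = ⅗ ≈ 0.60000)
z = ⅗ ≈ 0.60000
V(F, v) = -8 (V(F, v) = -12 + 4 = -8)
M = 1112143/141574 (M = 5 - ((-8)² - 4042794)/(-3146952 + 4562692) = 5 - (64 - 4042794)/1415740 = 5 - (-4042730)/1415740 = 5 - 1*(-404273/141574) = 5 + 404273/141574 = 1112143/141574 ≈ 7.8556)
1/M = 1/(1112143/141574) = 141574/1112143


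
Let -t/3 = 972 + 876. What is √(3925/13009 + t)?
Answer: I*√938182684739/13009 ≈ 74.456*I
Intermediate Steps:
t = -5544 (t = -3*(972 + 876) = -3*1848 = -5544)
√(3925/13009 + t) = √(3925/13009 - 5544) = √(-72117971/13009) = I*√938182684739/13009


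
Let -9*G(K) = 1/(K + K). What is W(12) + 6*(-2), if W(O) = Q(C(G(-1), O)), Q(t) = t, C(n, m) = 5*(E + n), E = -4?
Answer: -571/18 ≈ -31.722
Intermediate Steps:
G(K) = -1/(18*K) (G(K) = -1/(9*(K + K)) = -1/(2*K)/9 = -1/(18*K))
C(n, m) = -20 + 5*n (C(n, m) = 5*(-4 + n) = -20 + 5*n)
W(O) = -355/18 (W(O) = -20 + 5*(-1/18/(-1)) = -20 + 5*(-1/18*(-1)) = -20 + 5*(1/18) = -20 + 5/18 = -355/18)
W(12) + 6*(-2) = -355/18 + 6*(-2) = -355/18 - 12 = -571/18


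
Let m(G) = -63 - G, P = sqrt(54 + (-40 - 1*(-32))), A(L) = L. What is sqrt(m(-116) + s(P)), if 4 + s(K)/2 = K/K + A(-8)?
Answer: sqrt(31) ≈ 5.5678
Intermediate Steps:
P = sqrt(46) (P = sqrt(54 + (-40 + 32)) = sqrt(54 - 8) = sqrt(46) ≈ 6.7823)
s(K) = -22 (s(K) = -8 + 2*(K/K - 8) = -8 + 2*(1 - 8) = -8 + 2*(-7) = -8 - 14 = -22)
sqrt(m(-116) + s(P)) = sqrt((-63 - 1*(-116)) - 22) = sqrt((-63 + 116) - 22) = sqrt(53 - 22) = sqrt(31)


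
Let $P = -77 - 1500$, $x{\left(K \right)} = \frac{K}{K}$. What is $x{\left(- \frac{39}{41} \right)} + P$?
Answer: $-1576$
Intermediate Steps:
$x{\left(K \right)} = 1$
$P = -1577$ ($P = -77 - 1500 = -1577$)
$x{\left(- \frac{39}{41} \right)} + P = 1 - 1577 = -1576$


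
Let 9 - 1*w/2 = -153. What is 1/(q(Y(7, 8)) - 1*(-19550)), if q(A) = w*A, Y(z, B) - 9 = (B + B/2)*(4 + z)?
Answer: 1/65234 ≈ 1.5329e-5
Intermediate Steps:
Y(z, B) = 9 + 3*B*(4 + z)/2 (Y(z, B) = 9 + (B + B/2)*(4 + z) = 9 + (3*B/2)*(4 + z) = 9 + 3*B*(4 + z)/2)
w = 324 (w = 18 - 2*(-153) = 18 + 306 = 324)
q(A) = 324*A
1/(q(Y(7, 8)) - 1*(-19550)) = 1/(324*(9 + 6*8 + (3/2)*8*7) - 1*(-19550)) = 1/(324*(9 + 48 + 84) + 19550) = 1/(324*141 + 19550) = 1/(45684 + 19550) = 1/65234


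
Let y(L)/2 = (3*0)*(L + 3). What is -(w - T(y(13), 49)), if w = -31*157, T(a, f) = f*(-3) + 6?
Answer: 4726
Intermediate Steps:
y(L) = 0 (y(L) = 2*((3*0)*(L + 3)) = 2*(0*(3 + L)) = 2*0 = 0)
T(a, f) = 6 - 3*f (T(a, f) = -3*f + 6 = 6 - 3*f)
w = -4867
-(w - T(y(13), 49)) = -(-4867 - (6 - 3*49)) = -(-4867 - (6 - 147)) = -(-4867 - 1*(-141)) = -(-4867 + 141) = -1*(-4726) = 4726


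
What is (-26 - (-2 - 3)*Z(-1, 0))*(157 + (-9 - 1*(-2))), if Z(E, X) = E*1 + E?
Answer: -5400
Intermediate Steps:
Z(E, X) = 2*E (Z(E, X) = E + E = 2*E)
(-26 - (-2 - 3)*Z(-1, 0))*(157 + (-9 - 1*(-2))) = (-26 - (-2 - 3)*2*(-1))*(157 + (-9 - 1*(-2))) = (-26 - (-5)*(-2))*(157 + (-9 + 2)) = (-26 - 1*10)*(157 - 7) = (-26 - 10)*150 = -36*150 = -5400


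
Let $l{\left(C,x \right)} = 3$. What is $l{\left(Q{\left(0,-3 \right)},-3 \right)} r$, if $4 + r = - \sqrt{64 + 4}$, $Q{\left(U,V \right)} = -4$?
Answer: $-12 - 6 \sqrt{17} \approx -36.739$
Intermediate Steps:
$r = -4 - 2 \sqrt{17}$ ($r = -4 - \sqrt{64 + 4} = -4 - \sqrt{68} = -4 - 2 \sqrt{17} \approx -12.246$)
$l{\left(Q{\left(0,-3 \right)},-3 \right)} r = 3 \left(-4 - 2 \sqrt{17}\right) = -12 - 6 \sqrt{17}$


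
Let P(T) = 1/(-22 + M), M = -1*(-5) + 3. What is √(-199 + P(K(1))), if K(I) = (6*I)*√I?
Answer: I*√39018/14 ≈ 14.109*I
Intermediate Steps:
K(I) = 6*I^(3/2)
M = 8 (M = 5 + 3 = 8)
P(T) = -1/14 (P(T) = 1/(-22 + 8) = 1/(-14) = -1/14)
√(-199 + P(K(1))) = √(-199 - 1/14) = √(-2787/14) = I*√39018/14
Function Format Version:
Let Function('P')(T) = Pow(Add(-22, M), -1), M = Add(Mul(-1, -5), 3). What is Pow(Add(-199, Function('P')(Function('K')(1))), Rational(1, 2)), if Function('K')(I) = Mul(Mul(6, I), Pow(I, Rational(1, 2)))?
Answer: Mul(Rational(1, 14), I, Pow(39018, Rational(1, 2))) ≈ Mul(14.109, I)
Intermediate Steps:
Function('K')(I) = Mul(6, Pow(I, Rational(3, 2)))
M = 8 (M = Add(5, 3) = 8)
Function('P')(T) = Rational(-1, 14) (Function('P')(T) = Pow(Add(-22, 8), -1) = Pow(-14, -1) = Rational(-1, 14))
Pow(Add(-199, Function('P')(Function('K')(1))), Rational(1, 2)) = Pow(Add(-199, Rational(-1, 14)), Rational(1, 2)) = Pow(Rational(-2787, 14), Rational(1, 2)) = Mul(Rational(1, 14), I, Pow(39018, Rational(1, 2)))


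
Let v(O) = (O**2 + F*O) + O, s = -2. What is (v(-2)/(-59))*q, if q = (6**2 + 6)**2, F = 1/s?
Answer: -5292/59 ≈ -89.695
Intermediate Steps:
F = -1/2 (F = 1/(-2) = -1/2 ≈ -0.50000)
q = 1764 (q = (36 + 6)**2 = 42**2 = 1764)
v(O) = O**2 + O/2 (v(O) = (O**2 - O/2) + O = O**2 + O/2)
(v(-2)/(-59))*q = (-2*(1/2 - 2)/(-59))*1764 = (-2*(-3/2)*(-1/59))*1764 = (3*(-1/59))*1764 = -3/59*1764 = -5292/59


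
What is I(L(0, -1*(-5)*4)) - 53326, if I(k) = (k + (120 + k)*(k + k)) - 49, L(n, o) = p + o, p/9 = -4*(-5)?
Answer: 74825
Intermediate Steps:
p = 180 (p = 9*(-4*(-5)) = 9*20 = 180)
L(n, o) = 180 + o
I(k) = -49 + k + 2*k*(120 + k) (I(k) = (k + (120 + k)*(2*k)) - 49 = (k + 2*k*(120 + k)) - 49 = -49 + k + 2*k*(120 + k))
I(L(0, -1*(-5)*4)) - 53326 = (-49 + 2*(180 - 1*(-5)*4)² + 241*(180 - 1*(-5)*4)) - 53326 = (-49 + 2*(180 + 5*4)² + 241*(180 + 5*4)) - 53326 = (-49 + 2*(180 + 20)² + 241*(180 + 20)) - 53326 = (-49 + 2*200² + 241*200) - 53326 = (-49 + 2*40000 + 48200) - 53326 = (-49 + 80000 + 48200) - 53326 = 128151 - 53326 = 74825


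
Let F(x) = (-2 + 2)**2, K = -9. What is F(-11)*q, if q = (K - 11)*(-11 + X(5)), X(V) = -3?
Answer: 0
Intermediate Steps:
F(x) = 0 (F(x) = 0**2 = 0)
q = 280 (q = (-9 - 11)*(-11 - 3) = -20*(-14) = 280)
F(-11)*q = 0*280 = 0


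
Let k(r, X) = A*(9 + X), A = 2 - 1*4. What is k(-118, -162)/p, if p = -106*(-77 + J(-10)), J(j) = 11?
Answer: 51/1166 ≈ 0.043739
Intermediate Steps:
A = -2 (A = 2 - 4 = -2)
p = 6996 (p = -106*(-77 + 11) = -106*(-66) = 6996)
k(r, X) = -18 - 2*X (k(r, X) = -2*(9 + X) = -18 - 2*X)
k(-118, -162)/p = (-18 - 2*(-162))/6996 = (-18 + 324)*(1/6996) = 306*(1/6996) = 51/1166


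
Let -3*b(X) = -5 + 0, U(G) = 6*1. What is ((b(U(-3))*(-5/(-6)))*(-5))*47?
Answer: -5875/18 ≈ -326.39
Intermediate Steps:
U(G) = 6
b(X) = 5/3 (b(X) = -(-5 + 0)/3 = -1/3*(-5) = 5/3)
((b(U(-3))*(-5/(-6)))*(-5))*47 = ((5*(-5/(-6))/3)*(-5))*47 = ((5*(-5*(-1/6))/3)*(-5))*47 = (((5/3)*(5/6))*(-5))*47 = ((25/18)*(-5))*47 = -125/18*47 = -5875/18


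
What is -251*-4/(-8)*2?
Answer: -251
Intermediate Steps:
-251*-4/(-8)*2 = -251*(-⅛*(-4))*2 = -251*2/2 = -251*1 = -251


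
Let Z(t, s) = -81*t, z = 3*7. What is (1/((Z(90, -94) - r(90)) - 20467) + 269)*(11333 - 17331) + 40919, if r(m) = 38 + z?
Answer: -21870925045/13908 ≈ -1.5725e+6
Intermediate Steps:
z = 21
r(m) = 59 (r(m) = 38 + 21 = 59)
(1/((Z(90, -94) - r(90)) - 20467) + 269)*(11333 - 17331) + 40919 = (1/((-81*90 - 1*59) - 20467) + 269)*(11333 - 17331) + 40919 = (1/((-7290 - 59) - 20467) + 269)*(-5998) + 40919 = (1/(-7349 - 20467) + 269)*(-5998) + 40919 = (1/(-27816) + 269)*(-5998) + 40919 = (-1/27816 + 269)*(-5998) + 40919 = (7482503/27816)*(-5998) + 40919 = -22440026497/13908 + 40919 = -21870925045/13908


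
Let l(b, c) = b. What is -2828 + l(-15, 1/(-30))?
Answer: -2843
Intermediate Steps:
-2828 + l(-15, 1/(-30)) = -2828 - 15 = -2843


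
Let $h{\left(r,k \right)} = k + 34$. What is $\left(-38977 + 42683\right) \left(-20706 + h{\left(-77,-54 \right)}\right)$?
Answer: $-76810556$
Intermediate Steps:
$h{\left(r,k \right)} = 34 + k$
$\left(-38977 + 42683\right) \left(-20706 + h{\left(-77,-54 \right)}\right) = \left(-38977 + 42683\right) \left(-20706 + \left(34 - 54\right)\right) = 3706 \left(-20706 - 20\right) = 3706 \left(-20726\right) = -76810556$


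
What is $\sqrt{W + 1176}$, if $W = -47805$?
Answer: $3 i \sqrt{5181} \approx 215.94 i$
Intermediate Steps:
$\sqrt{W + 1176} = \sqrt{-47805 + 1176} = \sqrt{-46629} = 3 i \sqrt{5181}$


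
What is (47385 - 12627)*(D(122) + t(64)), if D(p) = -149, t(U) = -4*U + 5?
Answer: -13903200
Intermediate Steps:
t(U) = 5 - 4*U
(47385 - 12627)*(D(122) + t(64)) = (47385 - 12627)*(-149 + (5 - 4*64)) = 34758*(-149 + (5 - 256)) = 34758*(-149 - 251) = 34758*(-400) = -13903200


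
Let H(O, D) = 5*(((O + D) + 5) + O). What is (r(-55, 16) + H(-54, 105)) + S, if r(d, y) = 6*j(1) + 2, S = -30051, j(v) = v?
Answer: -30033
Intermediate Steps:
H(O, D) = 25 + 5*D + 10*O (H(O, D) = 5*(((D + O) + 5) + O) = 5*((5 + D + O) + O) = 5*(5 + D + 2*O) = 25 + 5*D + 10*O)
r(d, y) = 8 (r(d, y) = 6*1 + 2 = 6 + 2 = 8)
(r(-55, 16) + H(-54, 105)) + S = (8 + (25 + 5*105 + 10*(-54))) - 30051 = (8 + (25 + 525 - 540)) - 30051 = (8 + 10) - 30051 = 18 - 30051 = -30033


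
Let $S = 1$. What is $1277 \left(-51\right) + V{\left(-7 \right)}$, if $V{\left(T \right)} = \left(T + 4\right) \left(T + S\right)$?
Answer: $-65109$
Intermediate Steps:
$V{\left(T \right)} = \left(1 + T\right) \left(4 + T\right)$ ($V{\left(T \right)} = \left(T + 4\right) \left(T + 1\right) = \left(4 + T\right) \left(1 + T\right) = \left(1 + T\right) \left(4 + T\right)$)
$1277 \left(-51\right) + V{\left(-7 \right)} = 1277 \left(-51\right) + \left(4 + \left(-7\right)^{2} + 5 \left(-7\right)\right) = -65127 + \left(4 + 49 - 35\right) = -65127 + 18 = -65109$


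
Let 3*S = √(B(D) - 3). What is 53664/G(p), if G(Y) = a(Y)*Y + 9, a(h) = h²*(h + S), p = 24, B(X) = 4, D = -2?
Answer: 17888/112131 ≈ 0.15953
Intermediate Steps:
S = ⅓ (S = √(4 - 3)/3 = √1/3 = (⅓)*1 = ⅓ ≈ 0.33333)
a(h) = h²*(⅓ + h) (a(h) = h²*(h + ⅓) = h²*(⅓ + h))
G(Y) = 9 + Y³*(⅓ + Y) (G(Y) = (Y²*(⅓ + Y))*Y + 9 = Y³*(⅓ + Y) + 9 = 9 + Y³*(⅓ + Y))
53664/G(p) = 53664/(9 + 24⁴ + (⅓)*24³) = 53664/(9 + 331776 + (⅓)*13824) = 53664/(9 + 331776 + 4608) = 53664/336393 = 53664*(1/336393) = 17888/112131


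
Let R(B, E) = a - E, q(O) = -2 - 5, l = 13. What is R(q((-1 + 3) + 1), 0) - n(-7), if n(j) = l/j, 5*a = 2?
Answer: 79/35 ≈ 2.2571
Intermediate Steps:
a = 2/5 (a = (1/5)*2 = 2/5 ≈ 0.40000)
n(j) = 13/j
q(O) = -7
R(B, E) = 2/5 - E
R(q((-1 + 3) + 1), 0) - n(-7) = (2/5 - 1*0) - 13/(-7) = (2/5 + 0) - 13*(-1)/7 = 2/5 - 1*(-13/7) = 2/5 + 13/7 = 79/35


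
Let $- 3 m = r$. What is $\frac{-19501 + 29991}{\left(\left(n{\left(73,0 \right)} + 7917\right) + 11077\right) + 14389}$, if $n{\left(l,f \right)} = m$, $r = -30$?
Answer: $\frac{10490}{33393} \approx 0.31414$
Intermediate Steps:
$m = 10$ ($m = \left(- \frac{1}{3}\right) \left(-30\right) = 10$)
$n{\left(l,f \right)} = 10$
$\frac{-19501 + 29991}{\left(\left(n{\left(73,0 \right)} + 7917\right) + 11077\right) + 14389} = \frac{-19501 + 29991}{\left(\left(10 + 7917\right) + 11077\right) + 14389} = \frac{10490}{\left(7927 + 11077\right) + 14389} = \frac{10490}{19004 + 14389} = \frac{10490}{33393}$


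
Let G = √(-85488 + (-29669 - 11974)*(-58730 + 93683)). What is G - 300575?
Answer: -300575 + 11*I*√12030027 ≈ -3.0058e+5 + 38153.0*I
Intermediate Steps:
G = 11*I*√12030027 (G = √(-85488 - 41643*34953) = √(-85488 - 1455547779) = √(-1455633267) = 11*I*√12030027 ≈ 38153.0*I)
G - 300575 = 11*I*√12030027 - 300575 = -300575 + 11*I*√12030027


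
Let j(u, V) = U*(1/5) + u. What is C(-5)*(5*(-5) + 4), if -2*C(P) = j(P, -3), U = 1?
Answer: -252/5 ≈ -50.400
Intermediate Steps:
j(u, V) = 1/5 + u (j(u, V) = 1*(1/5) + u = 1/5 + u)
C(P) = -1/10 - P/2 (C(P) = -(1/5 + P)/2 = -1/10 - P/2)
C(-5)*(5*(-5) + 4) = (-1/10 - 1/2*(-5))*(5*(-5) + 4) = (-1/10 + 5/2)*(-25 + 4) = (12/5)*(-21) = -252/5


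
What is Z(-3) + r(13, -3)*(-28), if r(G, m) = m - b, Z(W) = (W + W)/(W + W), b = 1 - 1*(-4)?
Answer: 225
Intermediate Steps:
b = 5 (b = 1 + 4 = 5)
Z(W) = 1 (Z(W) = (2*W)/((2*W)) = (2*W)*(1/(2*W)) = 1)
r(G, m) = -5 + m (r(G, m) = m - 1*5 = m - 5 = -5 + m)
Z(-3) + r(13, -3)*(-28) = 1 + (-5 - 3)*(-28) = 1 - 8*(-28) = 1 + 224 = 225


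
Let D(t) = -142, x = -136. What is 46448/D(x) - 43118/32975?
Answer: -768872778/2341225 ≈ -328.41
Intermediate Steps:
46448/D(x) - 43118/32975 = 46448/(-142) - 43118/32975 = 46448*(-1/142) - 43118*1/32975 = -23224/71 - 43118/32975 = -768872778/2341225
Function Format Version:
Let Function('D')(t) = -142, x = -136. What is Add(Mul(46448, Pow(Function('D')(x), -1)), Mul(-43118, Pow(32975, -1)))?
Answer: Rational(-768872778, 2341225) ≈ -328.41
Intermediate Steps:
Add(Mul(46448, Pow(Function('D')(x), -1)), Mul(-43118, Pow(32975, -1))) = Add(Mul(46448, Pow(-142, -1)), Mul(-43118, Pow(32975, -1))) = Add(Mul(46448, Rational(-1, 142)), Mul(-43118, Rational(1, 32975))) = Add(Rational(-23224, 71), Rational(-43118, 32975)) = Rational(-768872778, 2341225)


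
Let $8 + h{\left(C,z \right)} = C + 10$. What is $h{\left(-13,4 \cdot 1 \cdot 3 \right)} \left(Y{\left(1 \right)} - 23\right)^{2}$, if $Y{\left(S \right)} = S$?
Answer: $-5324$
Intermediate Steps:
$h{\left(C,z \right)} = 2 + C$ ($h{\left(C,z \right)} = -8 + \left(C + 10\right) = -8 + \left(10 + C\right) = 2 + C$)
$h{\left(-13,4 \cdot 1 \cdot 3 \right)} \left(Y{\left(1 \right)} - 23\right)^{2} = \left(2 - 13\right) \left(1 - 23\right)^{2} = - 11 \left(-22\right)^{2} = \left(-11\right) 484 = -5324$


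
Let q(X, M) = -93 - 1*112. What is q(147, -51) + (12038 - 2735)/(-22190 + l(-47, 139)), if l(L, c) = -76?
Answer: -1524611/7422 ≈ -205.42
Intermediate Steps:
q(X, M) = -205 (q(X, M) = -93 - 112 = -205)
q(147, -51) + (12038 - 2735)/(-22190 + l(-47, 139)) = -205 + (12038 - 2735)/(-22190 - 76) = -205 + 9303/(-22266) = -205 + 9303*(-1/22266) = -205 - 3101/7422 = -1524611/7422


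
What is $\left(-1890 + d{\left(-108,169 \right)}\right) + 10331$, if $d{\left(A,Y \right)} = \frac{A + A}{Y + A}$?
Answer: $\frac{514685}{61} \approx 8437.5$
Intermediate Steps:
$d{\left(A,Y \right)} = \frac{2 A}{A + Y}$
$\left(-1890 + d{\left(-108,169 \right)}\right) + 10331 = \left(-1890 + 2 \left(-108\right) \frac{1}{-108 + 169}\right) + 10331 = \left(-1890 + 2 \left(-108\right) \frac{1}{61}\right) + 10331 = \left(-1890 - \frac{216}{61}\right) + 10331 = - \frac{115506}{61} + 10331 = \frac{514685}{61}$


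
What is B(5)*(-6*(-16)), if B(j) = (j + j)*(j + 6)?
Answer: 10560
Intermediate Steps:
B(j) = 2*j*(6 + j) (B(j) = (2*j)*(6 + j) = 2*j*(6 + j))
B(5)*(-6*(-16)) = (2*5*(6 + 5))*(-6*(-16)) = (2*5*11)*96 = 110*96 = 10560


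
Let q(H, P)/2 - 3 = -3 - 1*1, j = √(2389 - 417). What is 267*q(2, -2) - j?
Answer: -534 - 2*√493 ≈ -578.41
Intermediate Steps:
j = 2*√493 (j = √1972 = 2*√493 ≈ 44.407)
q(H, P) = -2 (q(H, P) = 6 + 2*(-3 - 1*1) = 6 + 2*(-3 - 1) = 6 + 2*(-4) = 6 - 8 = -2)
267*q(2, -2) - j = 267*(-2) - 2*√493 = -534 - 2*√493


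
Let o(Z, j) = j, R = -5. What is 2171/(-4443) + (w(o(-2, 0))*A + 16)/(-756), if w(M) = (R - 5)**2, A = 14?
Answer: -220349/93303 ≈ -2.3616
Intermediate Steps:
w(M) = 100 (w(M) = (-5 - 5)**2 = (-10)**2 = 100)
2171/(-4443) + (w(o(-2, 0))*A + 16)/(-756) = 2171/(-4443) + (100*14 + 16)/(-756) = 2171*(-1/4443) + (1400 + 16)*(-1/756) = -2171/4443 + 1416*(-1/756) = -2171/4443 - 118/63 = -220349/93303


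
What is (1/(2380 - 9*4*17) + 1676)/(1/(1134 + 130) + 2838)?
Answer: 468180702/792778493 ≈ 0.59056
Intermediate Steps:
(1/(2380 - 9*4*17) + 1676)/(1/(1134 + 130) + 2838) = (1/(2380 - 36*17) + 1676)/(1/1264 + 2838) = (1/(2380 - 612) + 1676)/(1/1264 + 2838) = (1/1768 + 1676)/(3587233/1264) = (1/1768 + 1676)*(1264/3587233) = (2963169/1768)*(1264/3587233) = 468180702/792778493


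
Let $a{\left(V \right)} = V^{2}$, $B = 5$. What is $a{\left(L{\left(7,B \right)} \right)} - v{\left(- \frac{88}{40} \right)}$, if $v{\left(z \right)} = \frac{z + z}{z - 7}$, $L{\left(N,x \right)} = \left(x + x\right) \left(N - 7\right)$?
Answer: $- \frac{11}{23} \approx -0.47826$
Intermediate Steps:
$L{\left(N,x \right)} = 2 x \left(-7 + N\right)$
$v{\left(z \right)} = \frac{2 z}{-7 + z}$
$a{\left(L{\left(7,B \right)} \right)} - v{\left(- \frac{88}{40} \right)} = \left(2 \cdot 5 \left(-7 + 7\right)\right)^{2} - \frac{2 \left(- \frac{88}{40}\right)}{-7 - \frac{88}{40}} = \left(2 \cdot 5 \cdot 0\right)^{2} - \frac{2 \left(\left(-88\right) \frac{1}{40}\right)}{-7 - \frac{11}{5}} = 0^{2} - 2 \left(- \frac{11}{5}\right) \frac{1}{-7 - \frac{11}{5}} = 0 - 2 \left(- \frac{11}{5}\right) \frac{1}{- \frac{46}{5}} = 0 - 2 \left(- \frac{11}{5}\right) \left(- \frac{5}{46}\right) = 0 - \frac{11}{23} = - \frac{11}{23}$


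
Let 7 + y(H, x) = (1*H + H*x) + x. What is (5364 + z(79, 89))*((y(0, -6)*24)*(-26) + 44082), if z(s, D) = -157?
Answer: 271774158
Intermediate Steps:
y(H, x) = -7 + H + x + H*x (y(H, x) = -7 + ((1*H + H*x) + x) = -7 + ((H + H*x) + x) = -7 + (H + x + H*x) = -7 + H + x + H*x)
(5364 + z(79, 89))*((y(0, -6)*24)*(-26) + 44082) = (5364 - 157)*(((-7 + 0 - 6 + 0*(-6))*24)*(-26) + 44082) = 5207*(((-7 + 0 - 6 + 0)*24)*(-26) + 44082) = 5207*(-13*24*(-26) + 44082) = 5207*(-312*(-26) + 44082) = 5207*(8112 + 44082) = 5207*52194 = 271774158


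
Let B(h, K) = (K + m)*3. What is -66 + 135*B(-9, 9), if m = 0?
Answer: 3579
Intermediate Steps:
B(h, K) = 3*K (B(h, K) = (K + 0)*3 = K*3 = 3*K)
-66 + 135*B(-9, 9) = -66 + 135*(3*9) = -66 + 135*27 = -66 + 3645 = 3579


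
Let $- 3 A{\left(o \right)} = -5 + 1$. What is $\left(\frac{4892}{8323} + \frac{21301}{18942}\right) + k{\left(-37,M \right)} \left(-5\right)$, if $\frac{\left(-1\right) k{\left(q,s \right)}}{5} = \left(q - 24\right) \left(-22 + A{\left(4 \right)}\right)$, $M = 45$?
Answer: $\frac{17313612901}{549318} \approx 31518.0$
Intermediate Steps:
$A{\left(o \right)} = \frac{4}{3}$ ($A{\left(o \right)} = - \frac{-5 + 1}{3} = \left(- \frac{1}{3}\right) \left(-4\right) = \frac{4}{3}$)
$k{\left(q,s \right)} = -2480 + \frac{310 q}{3}$ ($k{\left(q,s \right)} = - 5 \left(q - 24\right) \left(-22 + \frac{4}{3}\right) = - 5 \left(-24 + q\right) \left(- \frac{62}{3}\right) = - 5 \left(496 - \frac{62 q}{3}\right) = -2480 + \frac{310 q}{3}$)
$\left(\frac{4892}{8323} + \frac{21301}{18942}\right) + k{\left(-37,M \right)} \left(-5\right) = \left(\frac{4892}{8323} + \frac{21301}{18942}\right) + \left(-2480 + \frac{310}{3} \left(-37\right)\right) \left(-5\right) = \left(4892 \cdot \frac{1}{8323} + 21301 \cdot \frac{1}{18942}\right) + \left(-2480 - \frac{11470}{3}\right) \left(-5\right) = \left(\frac{4892}{8323} + \frac{3043}{2706}\right) - - \frac{94550}{3} = \frac{940601}{549318} + \frac{94550}{3} = \frac{17313612901}{549318}$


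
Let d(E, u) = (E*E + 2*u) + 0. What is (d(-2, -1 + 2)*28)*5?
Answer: 840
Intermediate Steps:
d(E, u) = E² + 2*u (d(E, u) = (E² + 2*u) + 0 = E² + 2*u)
(d(-2, -1 + 2)*28)*5 = (((-2)² + 2*(-1 + 2))*28)*5 = ((4 + 2*1)*28)*5 = ((4 + 2)*28)*5 = (6*28)*5 = 168*5 = 840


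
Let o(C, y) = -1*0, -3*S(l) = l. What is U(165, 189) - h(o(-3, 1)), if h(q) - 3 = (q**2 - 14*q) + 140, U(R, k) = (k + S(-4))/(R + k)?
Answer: -151295/1062 ≈ -142.46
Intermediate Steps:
S(l) = -l/3
U(R, k) = (4/3 + k)/(R + k) (U(R, k) = (k - 1/3*(-4))/(R + k) = (k + 4/3)/(R + k) = (4/3 + k)/(R + k))
o(C, y) = 0
h(q) = 143 + q**2 - 14*q (h(q) = 3 + ((q**2 - 14*q) + 140) = 3 + (140 + q**2 - 14*q) = 143 + q**2 - 14*q)
U(165, 189) - h(o(-3, 1)) = (4/3 + 189)/(165 + 189) - (143 + 0**2 - 14*0) = (571/3)/354 - (143 + 0 + 0) = (1/354)*(571/3) - 1*143 = 571/1062 - 143 = -151295/1062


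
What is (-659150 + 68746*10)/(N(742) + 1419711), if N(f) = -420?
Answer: 28310/1419291 ≈ 0.019947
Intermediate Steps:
(-659150 + 68746*10)/(N(742) + 1419711) = (-659150 + 68746*10)/(-420 + 1419711) = (-659150 + 687460)/1419291 = 28310*(1/1419291) = 28310/1419291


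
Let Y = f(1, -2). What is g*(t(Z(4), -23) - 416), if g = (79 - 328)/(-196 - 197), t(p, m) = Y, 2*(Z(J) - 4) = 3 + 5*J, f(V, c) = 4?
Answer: -34196/131 ≈ -261.04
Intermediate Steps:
Y = 4
Z(J) = 11/2 + 5*J/2 (Z(J) = 4 + (3 + 5*J)/2 = 4 + (3/2 + 5*J/2) = 11/2 + 5*J/2)
t(p, m) = 4
g = 83/131 (g = -249/(-393) = -249*(-1/393) = 83/131 ≈ 0.63359)
g*(t(Z(4), -23) - 416) = 83*(4 - 416)/131 = (83/131)*(-412) = -34196/131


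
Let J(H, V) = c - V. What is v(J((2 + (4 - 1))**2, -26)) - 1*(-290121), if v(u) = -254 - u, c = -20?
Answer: 289861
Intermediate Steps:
J(H, V) = -20 - V
v(J((2 + (4 - 1))**2, -26)) - 1*(-290121) = (-254 - (-20 - 1*(-26))) - 1*(-290121) = (-254 - (-20 + 26)) + 290121 = (-254 - 1*6) + 290121 = (-254 - 6) + 290121 = -260 + 290121 = 289861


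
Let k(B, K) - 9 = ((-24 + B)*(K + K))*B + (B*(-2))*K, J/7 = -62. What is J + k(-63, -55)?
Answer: -610265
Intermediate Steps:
J = -434 (J = 7*(-62) = -434)
k(B, K) = 9 - 2*B*K + 2*B*K*(-24 + B) (k(B, K) = 9 + (((-24 + B)*(K + K))*B + (B*(-2))*K) = 9 + (((-24 + B)*(2*K))*B + (-2*B)*K) = 9 + ((2*K*(-24 + B))*B - 2*B*K) = 9 + (2*B*K*(-24 + B) - 2*B*K) = 9 + (-2*B*K + 2*B*K*(-24 + B)) = 9 - 2*B*K + 2*B*K*(-24 + B))
J + k(-63, -55) = -434 + (9 - 50*(-63)*(-55) + 2*(-55)*(-63)²) = -434 + (9 - 173250 + 2*(-55)*3969) = -434 + (9 - 173250 - 436590) = -434 - 609831 = -610265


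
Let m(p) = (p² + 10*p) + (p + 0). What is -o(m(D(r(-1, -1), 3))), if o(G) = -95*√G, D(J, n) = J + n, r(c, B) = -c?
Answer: 190*√15 ≈ 735.87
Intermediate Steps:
m(p) = p² + 11*p (m(p) = (p² + 10*p) + p = p² + 11*p)
-o(m(D(r(-1, -1), 3))) = -(-95)*√((-1*(-1) + 3)*(11 + (-1*(-1) + 3))) = -(-95)*√((1 + 3)*(11 + (1 + 3))) = -(-95)*√(4*(11 + 4)) = -(-95)*√(4*15) = -(-95)*√60 = -(-95)*2*√15 = -(-190)*√15 = 190*√15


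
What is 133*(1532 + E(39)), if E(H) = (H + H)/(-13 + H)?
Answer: 204155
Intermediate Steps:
E(H) = 2*H/(-13 + H) (E(H) = (2*H)/(-13 + H) = 2*H/(-13 + H))
133*(1532 + E(39)) = 133*(1532 + 2*39/(-13 + 39)) = 133*(1532 + 2*39/26) = 133*(1532 + 2*39*(1/26)) = 133*(1532 + 3) = 133*1535 = 204155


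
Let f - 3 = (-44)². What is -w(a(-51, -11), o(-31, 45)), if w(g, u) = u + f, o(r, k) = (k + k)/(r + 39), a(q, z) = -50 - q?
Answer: -7801/4 ≈ -1950.3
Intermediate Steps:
f = 1939 (f = 3 + (-44)² = 3 + 1936 = 1939)
o(r, k) = 2*k/(39 + r) (o(r, k) = (2*k)/(39 + r) = 2*k/(39 + r))
w(g, u) = 1939 + u (w(g, u) = u + 1939 = 1939 + u)
-w(a(-51, -11), o(-31, 45)) = -(1939 + 2*45/(39 - 31)) = -(1939 + 2*45/8) = -(1939 + 2*45*(⅛)) = -(1939 + 45/4) = -1*7801/4 = -7801/4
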